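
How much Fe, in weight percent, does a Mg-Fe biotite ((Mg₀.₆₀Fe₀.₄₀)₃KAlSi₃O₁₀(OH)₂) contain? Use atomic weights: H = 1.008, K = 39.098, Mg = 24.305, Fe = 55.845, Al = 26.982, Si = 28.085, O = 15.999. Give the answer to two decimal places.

14.73 weight percent

Formula mass = 1.80·24.305 + 1.20·55.845 + 1·39.098 + 1·26.982 + 3·28.085 + 12·15.999 + 2·1.008 = 455.102 g/mol, of which 67.014 g is Fe.
So Fe makes up 67.014/455.102 = 0.1473 of the mass, i.e. 14.73%.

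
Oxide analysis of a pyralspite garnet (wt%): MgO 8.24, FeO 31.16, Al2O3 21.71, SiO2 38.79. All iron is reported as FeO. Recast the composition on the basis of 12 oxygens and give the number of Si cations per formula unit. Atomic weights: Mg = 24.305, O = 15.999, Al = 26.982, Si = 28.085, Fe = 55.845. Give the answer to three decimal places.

8.24 wt% MgO ÷ 40.304 g/mol = 0.20445 mol, giving 0.20445 Mg and 0.20445 O.
31.16 wt% FeO ÷ 71.844 g/mol = 0.43372 mol, giving 0.43372 Fe and 0.43372 O.
21.71 wt% Al2O3 ÷ 101.961 g/mol = 0.21292 mol, giving 0.42584 Al and 0.63876 O.
38.79 wt% SiO2 ÷ 60.083 g/mol = 0.64561 mol, giving 0.64561 Si and 1.29122 O.
Oxygen sums to 2.56815; scaling by 12/2.56815 = 4.67262 puts the formula on 12 O.
Si: 0.64561 × 4.67262 = 3.017 atoms per formula unit.

3.017 Si apfu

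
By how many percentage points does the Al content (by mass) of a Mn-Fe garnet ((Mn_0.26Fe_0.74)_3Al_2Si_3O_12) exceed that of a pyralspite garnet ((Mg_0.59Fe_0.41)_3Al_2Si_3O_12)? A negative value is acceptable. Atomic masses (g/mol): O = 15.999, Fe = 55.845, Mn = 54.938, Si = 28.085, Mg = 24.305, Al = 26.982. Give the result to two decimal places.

-1.35 percentage points

Al in (Mn_0.26Fe_0.74)_3Al_2Si_3O_12: molar mass 497.035 g/mol; 2×26.982 = 53.964 g → 10.86 wt%.
Al in (Mg_0.59Fe_0.41)_3Al_2Si_3O_12: molar mass 441.916 g/mol; 2×26.982 = 53.964 g → 12.21 wt%.
Difference = 10.86 − 12.21 = -1.35 percentage points.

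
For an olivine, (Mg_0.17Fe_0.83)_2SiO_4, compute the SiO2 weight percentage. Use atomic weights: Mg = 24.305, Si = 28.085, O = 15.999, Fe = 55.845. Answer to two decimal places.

Formula mass = 193.047 g/mol.
1 Si → 1.0000 mol SiO2 per formula unit; M(SiO2) = 60.083, so SiO2 mass = 60.083 g.
60.083/193.047 × 100 = 31.12 wt%.

31.12 wt%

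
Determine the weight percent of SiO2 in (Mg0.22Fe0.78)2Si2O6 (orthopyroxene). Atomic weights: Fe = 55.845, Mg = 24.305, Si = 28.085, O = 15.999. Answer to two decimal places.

Formula mass = 249.976 g/mol.
2 Si → 2.0000 mol SiO2 per formula unit; M(SiO2) = 60.083, so SiO2 mass = 120.166 g.
120.166/249.976 × 100 = 48.07 wt%.

48.07 wt%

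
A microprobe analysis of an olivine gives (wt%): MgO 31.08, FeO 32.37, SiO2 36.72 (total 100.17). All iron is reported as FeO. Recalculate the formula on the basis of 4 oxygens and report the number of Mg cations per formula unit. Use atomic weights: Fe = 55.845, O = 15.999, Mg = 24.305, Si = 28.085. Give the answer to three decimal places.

MgO (M=40.304): mol = 0.77114; Mg = 0.77114, O = 0.77114.
FeO (M=71.844): mol = 0.45056; Fe = 0.45056, O = 0.45056.
SiO2 (M=60.083): mol = 0.61115; Si = 0.61115, O = 1.22230.
ΣO = 2.44400; factor = 4/ΣO = 1.63666.
Mg apfu = 0.77114 × 1.63666 = 1.262.

1.262 Mg apfu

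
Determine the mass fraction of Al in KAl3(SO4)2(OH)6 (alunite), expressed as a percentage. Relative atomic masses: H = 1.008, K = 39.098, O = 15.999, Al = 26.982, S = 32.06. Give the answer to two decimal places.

19.54 mass %

M(KAl3(SO4)2(OH)6) = 414.198 g/mol.
Al contributes 3 × 26.982 = 80.946 g per mole.
80.946/414.198 = 0.1954 → 19.54%.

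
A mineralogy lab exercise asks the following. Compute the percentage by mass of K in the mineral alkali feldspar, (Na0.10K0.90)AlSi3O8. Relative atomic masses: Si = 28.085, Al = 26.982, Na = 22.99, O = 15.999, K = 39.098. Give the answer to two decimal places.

12.72 mass %

Formula mass = 0.10×22.99 + 0.90×39.098 + 1×26.982 + 3×28.085 + 8×15.999 = 276.716 g/mol, of which 35.188 g is K.
So K makes up 35.188/276.716 = 0.1272 of the mass, i.e. 12.72%.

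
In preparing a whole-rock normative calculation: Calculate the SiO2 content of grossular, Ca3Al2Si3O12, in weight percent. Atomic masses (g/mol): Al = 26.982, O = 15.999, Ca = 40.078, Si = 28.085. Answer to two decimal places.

M(Ca3Al2Si3O12) = 450.441 g/mol; M(SiO2) = 60.083 g/mol.
Moles SiO2 per formula unit = 3 Si ÷ 1 = 3.0000.
SiO2 fraction = (3.0000 × 60.083) / 450.441 = 180.249/450.441 = 0.4002.

40.02 wt%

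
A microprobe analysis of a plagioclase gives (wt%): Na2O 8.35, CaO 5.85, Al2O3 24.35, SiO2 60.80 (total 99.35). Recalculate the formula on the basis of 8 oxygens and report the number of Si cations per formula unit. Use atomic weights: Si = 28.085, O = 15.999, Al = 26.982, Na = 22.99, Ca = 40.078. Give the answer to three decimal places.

Na2O: 8.35/61.979 = 0.13472 mol → 0.26944 mol Na, 0.13472 mol O.
CaO: 5.85/56.077 = 0.10432 mol → 0.10432 mol Ca, 0.10432 mol O.
Al2O3: 24.35/101.961 = 0.23882 mol → 0.47764 mol Al, 0.71646 mol O.
SiO2: 60.80/60.083 = 1.01193 mol → 1.01193 mol Si, 2.02386 mol O.
Total oxygen = 2.97936 mol. Normalization factor = 8/2.97936 = 2.68514.
Si per 8 O = 1.01193 × 2.68514 = 2.717.

2.717 Si apfu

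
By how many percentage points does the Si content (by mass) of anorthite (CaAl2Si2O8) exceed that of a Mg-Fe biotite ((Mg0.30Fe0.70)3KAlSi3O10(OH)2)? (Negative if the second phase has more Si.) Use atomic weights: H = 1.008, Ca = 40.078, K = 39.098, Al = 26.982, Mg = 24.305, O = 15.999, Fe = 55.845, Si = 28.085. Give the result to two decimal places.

2.76 percentage points

M(CaAl2Si2O8) = 278.204 g/mol, so wt% Si = 56.170/278.204 × 100 = 20.19%.
M((Mg0.30Fe0.70)3KAlSi3O10(OH)2) = 483.488 g/mol, so wt% Si = 84.255/483.488 × 100 = 17.43%.
20.19 − 17.43 = 2.76 pp.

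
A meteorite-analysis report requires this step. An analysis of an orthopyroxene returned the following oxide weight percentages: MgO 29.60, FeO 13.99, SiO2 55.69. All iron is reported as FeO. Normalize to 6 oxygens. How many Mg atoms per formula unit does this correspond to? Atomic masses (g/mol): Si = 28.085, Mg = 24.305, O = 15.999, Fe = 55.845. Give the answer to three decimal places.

29.60 wt% MgO ÷ 40.304 g/mol = 0.73442 mol, giving 0.73442 Mg and 0.73442 O.
13.99 wt% FeO ÷ 71.844 g/mol = 0.19473 mol, giving 0.19473 Fe and 0.19473 O.
55.69 wt% SiO2 ÷ 60.083 g/mol = 0.92688 mol, giving 0.92688 Si and 1.85376 O.
Oxygen sums to 2.78291; scaling by 6/2.78291 = 2.15602 puts the formula on 6 O.
Mg: 0.73442 × 2.15602 = 1.583 atoms per formula unit.

1.583 Mg apfu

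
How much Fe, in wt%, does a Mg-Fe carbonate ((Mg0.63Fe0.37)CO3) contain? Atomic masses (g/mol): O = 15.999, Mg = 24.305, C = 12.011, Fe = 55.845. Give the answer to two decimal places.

21.53 wt%

M((Mg0.63Fe0.37)CO3) = 95.983 g/mol.
Fe contributes 0.37 × 55.845 = 20.663 g per mole.
20.663/95.983 = 0.2153 → 21.53%.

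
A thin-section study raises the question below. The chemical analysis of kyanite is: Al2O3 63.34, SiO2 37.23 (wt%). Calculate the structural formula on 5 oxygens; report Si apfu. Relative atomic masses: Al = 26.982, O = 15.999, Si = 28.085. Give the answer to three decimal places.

Al2O3: 63.34/101.961 = 0.62122 mol → 1.24244 mol Al, 1.86366 mol O.
SiO2: 37.23/60.083 = 0.61964 mol → 0.61964 mol Si, 1.23928 mol O.
Total oxygen = 3.10294 mol. Normalization factor = 5/3.10294 = 1.61138.
Si per 5 O = 0.61964 × 1.61138 = 0.998.

0.998 Si apfu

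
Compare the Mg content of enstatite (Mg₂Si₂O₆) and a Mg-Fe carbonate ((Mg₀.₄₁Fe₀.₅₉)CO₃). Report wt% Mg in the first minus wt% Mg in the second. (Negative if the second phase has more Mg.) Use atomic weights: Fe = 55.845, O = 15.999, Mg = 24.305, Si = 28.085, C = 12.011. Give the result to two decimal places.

14.53 percentage points

Mg in Mg₂Si₂O₆: molar mass 200.774 g/mol; 2×24.305 = 48.610 g → 24.21 wt%.
Mg in (Mg₀.₄₁Fe₀.₅₉)CO₃: molar mass 102.922 g/mol; 0.41×24.305 = 9.965 g → 9.68 wt%.
Difference = 24.21 − 9.68 = 14.53 percentage points.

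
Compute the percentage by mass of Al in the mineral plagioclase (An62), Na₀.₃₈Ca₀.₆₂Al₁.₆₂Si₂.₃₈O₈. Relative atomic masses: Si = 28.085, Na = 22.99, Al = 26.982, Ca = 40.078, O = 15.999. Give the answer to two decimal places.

Molar mass of Na₀.₃₈Ca₀.₆₂Al₁.₆₂Si₂.₃₈O₈: 0.38*22.99 + 0.62*40.078 + 1.62*26.982 + 2.38*28.085 + 8*15.999 = 272.130 g/mol.
Mass of Al per formula unit: 1.62 × 26.982 = 43.711 g.
Weight fraction Al = 43.711 / 272.130 = 0.1606.

16.06 wt%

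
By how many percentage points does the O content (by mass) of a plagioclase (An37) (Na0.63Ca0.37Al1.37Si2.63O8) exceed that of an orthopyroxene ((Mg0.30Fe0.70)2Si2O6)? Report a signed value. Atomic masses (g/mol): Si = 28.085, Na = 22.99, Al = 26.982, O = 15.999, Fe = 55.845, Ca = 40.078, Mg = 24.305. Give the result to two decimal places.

O in Na0.63Ca0.37Al1.37Si2.63O8: molar mass 268.133 g/mol; 8×15.999 = 127.992 g → 47.73 wt%.
O in (Mg0.30Fe0.70)2Si2O6: molar mass 244.930 g/mol; 6×15.999 = 95.994 g → 39.19 wt%.
Difference = 47.73 − 39.19 = 8.54 percentage points.

8.54 percentage points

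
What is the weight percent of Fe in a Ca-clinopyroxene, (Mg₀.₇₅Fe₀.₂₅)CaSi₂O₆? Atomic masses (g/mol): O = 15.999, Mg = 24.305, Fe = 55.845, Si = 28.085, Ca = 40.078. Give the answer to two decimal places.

6.22 wt%

Molar mass of (Mg₀.₇₅Fe₀.₂₅)CaSi₂O₆: 0.75×24.305 + 0.25×55.845 + 1×40.078 + 2×28.085 + 6×15.999 = 224.432 g/mol.
Mass of Fe per formula unit: 0.25 × 55.845 = 13.961 g.
Weight fraction Fe = 13.961 / 224.432 = 0.0622.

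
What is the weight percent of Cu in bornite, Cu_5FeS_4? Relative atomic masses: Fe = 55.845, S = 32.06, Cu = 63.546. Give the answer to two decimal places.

63.32 weight percent

Molar mass of Cu_5FeS_4: 5*63.546 + 1*55.845 + 4*32.06 = 501.815 g/mol.
Mass of Cu per formula unit: 5 × 63.546 = 317.730 g.
Weight fraction Cu = 317.730 / 501.815 = 0.6332.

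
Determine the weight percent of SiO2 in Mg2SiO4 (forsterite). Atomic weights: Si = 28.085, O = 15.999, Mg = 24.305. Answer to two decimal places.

M(Mg2SiO4) = 140.691 g/mol; M(SiO2) = 60.083 g/mol.
Moles SiO2 per formula unit = 1 Si ÷ 1 = 1.0000.
SiO2 fraction = (1.0000 × 60.083) / 140.691 = 60.083/140.691 = 0.4271.

42.71 wt%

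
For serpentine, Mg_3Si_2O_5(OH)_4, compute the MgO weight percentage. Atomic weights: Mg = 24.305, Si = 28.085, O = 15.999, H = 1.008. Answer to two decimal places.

M(Mg_3Si_2O_5(OH)_4) = 277.108 g/mol; M(MgO) = 40.304 g/mol.
Moles MgO per formula unit = 3 Mg ÷ 1 = 3.0000.
MgO fraction = (3.0000 × 40.304) / 277.108 = 120.912/277.108 = 0.4363.

43.63 wt%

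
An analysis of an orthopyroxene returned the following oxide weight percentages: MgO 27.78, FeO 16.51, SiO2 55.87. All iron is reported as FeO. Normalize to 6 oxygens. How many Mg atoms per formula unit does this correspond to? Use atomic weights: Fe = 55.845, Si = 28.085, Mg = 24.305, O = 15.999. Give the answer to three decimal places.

1.488 Mg apfu

MgO: 27.78/40.304 = 0.68926 mol → 0.68926 mol Mg, 0.68926 mol O.
FeO: 16.51/71.844 = 0.22980 mol → 0.22980 mol Fe, 0.22980 mol O.
SiO2: 55.87/60.083 = 0.92988 mol → 0.92988 mol Si, 1.85976 mol O.
Total oxygen = 2.77882 mol. Normalization factor = 6/2.77882 = 2.15919.
Mg per 6 O = 0.68926 × 2.15919 = 1.488.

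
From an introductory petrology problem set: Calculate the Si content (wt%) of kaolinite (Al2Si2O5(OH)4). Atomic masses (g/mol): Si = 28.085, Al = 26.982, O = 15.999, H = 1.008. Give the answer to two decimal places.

M(Al2Si2O5(OH)4) = 258.157 g/mol.
Si contributes 2 × 28.085 = 56.170 g per mole.
56.170/258.157 = 0.2176 → 21.76%.

21.76 wt%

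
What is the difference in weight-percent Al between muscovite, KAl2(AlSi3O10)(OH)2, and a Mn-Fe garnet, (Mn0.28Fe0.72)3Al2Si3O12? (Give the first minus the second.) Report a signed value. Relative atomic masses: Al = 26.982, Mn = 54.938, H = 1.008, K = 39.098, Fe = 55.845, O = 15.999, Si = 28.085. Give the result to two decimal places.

9.46 percentage points

First mineral: 80.946 g Al in 398.303 g formula = 20.32 wt% Al.
Second mineral: 53.964 g Al in 496.980 g formula = 10.86 wt% Al.
20.32% − 10.86% gives a difference of 9.46 percentage points.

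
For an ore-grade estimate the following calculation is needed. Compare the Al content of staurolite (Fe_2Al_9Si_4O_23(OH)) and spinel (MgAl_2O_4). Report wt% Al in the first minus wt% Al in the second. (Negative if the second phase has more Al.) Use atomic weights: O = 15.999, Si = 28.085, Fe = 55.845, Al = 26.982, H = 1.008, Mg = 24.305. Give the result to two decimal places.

-9.42 percentage points

Al in Fe_2Al_9Si_4O_23(OH): molar mass 851.852 g/mol; 9×26.982 = 242.838 g → 28.51 wt%.
Al in MgAl_2O_4: molar mass 142.265 g/mol; 2×26.982 = 53.964 g → 37.93 wt%.
Difference = 28.51 − 37.93 = -9.42 percentage points.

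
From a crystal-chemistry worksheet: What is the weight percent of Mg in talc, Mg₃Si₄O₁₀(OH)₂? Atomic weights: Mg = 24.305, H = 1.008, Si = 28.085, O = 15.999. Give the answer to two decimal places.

Molar mass of Mg₃Si₄O₁₀(OH)₂: 3×24.305 + 4×28.085 + 12×15.999 + 2×1.008 = 379.259 g/mol.
Mass of Mg per formula unit: 3 × 24.305 = 72.915 g.
Weight fraction Mg = 72.915 / 379.259 = 0.1923.

19.23 weight percent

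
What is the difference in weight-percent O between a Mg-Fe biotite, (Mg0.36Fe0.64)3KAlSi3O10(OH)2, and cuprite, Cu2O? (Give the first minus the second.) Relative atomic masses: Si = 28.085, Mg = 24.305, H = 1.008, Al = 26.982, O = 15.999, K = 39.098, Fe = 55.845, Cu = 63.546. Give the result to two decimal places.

29.00 percentage points

O in (Mg0.36Fe0.64)3KAlSi3O10(OH)2: molar mass 477.811 g/mol; 12×15.999 = 191.988 g → 40.18 wt%.
O in Cu2O: molar mass 143.091 g/mol; 1×15.999 = 15.999 g → 11.18 wt%.
Difference = 40.18 − 11.18 = 29.00 percentage points.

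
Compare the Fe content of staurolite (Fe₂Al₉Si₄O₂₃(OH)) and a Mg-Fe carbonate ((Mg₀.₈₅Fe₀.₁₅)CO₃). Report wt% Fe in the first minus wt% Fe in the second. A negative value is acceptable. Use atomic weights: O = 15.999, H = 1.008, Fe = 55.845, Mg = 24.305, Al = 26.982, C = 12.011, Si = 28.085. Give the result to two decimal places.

Fe in Fe₂Al₉Si₄O₂₃(OH): molar mass 851.852 g/mol; 2×55.845 = 111.690 g → 13.11 wt%.
Fe in (Mg₀.₈₅Fe₀.₁₅)CO₃: molar mass 89.044 g/mol; 0.15×55.845 = 8.377 g → 9.41 wt%.
Difference = 13.11 − 9.41 = 3.70 percentage points.

3.70 percentage points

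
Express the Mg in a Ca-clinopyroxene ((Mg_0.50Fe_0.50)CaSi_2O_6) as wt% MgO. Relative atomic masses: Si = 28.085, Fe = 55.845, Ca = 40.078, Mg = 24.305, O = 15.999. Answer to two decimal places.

Molar mass of (Mg_0.50Fe_0.50)CaSi_2O_6 = 0.50·24.305 + 0.50·55.845 + 1·40.078 + 2·28.085 + 6·15.999 = 232.317 g/mol.
Each formula unit contains 0.50 Mg, equivalent to 0.50/1 = 0.5000 mol MgO.
M(MgO) = 1×24.305 + 1×15.999 = 40.304 g/mol.
Mass of MgO per formula unit = 0.5000 × 40.304 = 20.152 g.
MgO wt% = 20.152 / 232.317 × 100 = 8.67%.

8.67 wt%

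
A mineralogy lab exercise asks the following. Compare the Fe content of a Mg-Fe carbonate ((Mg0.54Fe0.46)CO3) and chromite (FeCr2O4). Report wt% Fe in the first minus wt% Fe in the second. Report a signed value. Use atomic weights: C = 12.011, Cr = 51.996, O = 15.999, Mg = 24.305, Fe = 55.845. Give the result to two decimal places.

M((Mg0.54Fe0.46)CO3) = 98.821 g/mol, so wt% Fe = 25.689/98.821 × 100 = 26.00%.
M(FeCr2O4) = 223.833 g/mol, so wt% Fe = 55.845/223.833 × 100 = 24.95%.
26.00 − 24.95 = 1.05 pp.

1.05 percentage points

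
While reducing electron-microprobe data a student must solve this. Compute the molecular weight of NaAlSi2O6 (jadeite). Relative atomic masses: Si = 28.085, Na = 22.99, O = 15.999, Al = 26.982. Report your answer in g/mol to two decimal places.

M = 1·22.99 + 1·26.982 + 2·28.085 + 6·15.999

202.14 g/mol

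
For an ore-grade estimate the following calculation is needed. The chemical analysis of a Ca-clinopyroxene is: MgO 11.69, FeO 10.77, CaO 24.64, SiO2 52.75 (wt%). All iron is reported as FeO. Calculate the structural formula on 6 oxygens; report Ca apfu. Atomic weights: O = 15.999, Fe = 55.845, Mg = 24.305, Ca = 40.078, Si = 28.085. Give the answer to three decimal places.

MgO: 11.69/40.304 = 0.29005 mol → 0.29005 mol Mg, 0.29005 mol O.
FeO: 10.77/71.844 = 0.14991 mol → 0.14991 mol Fe, 0.14991 mol O.
CaO: 24.64/56.077 = 0.43940 mol → 0.43940 mol Ca, 0.43940 mol O.
SiO2: 52.75/60.083 = 0.87795 mol → 0.87795 mol Si, 1.75590 mol O.
Total oxygen = 2.63526 mol. Normalization factor = 6/2.63526 = 2.27682.
Ca per 6 O = 0.43940 × 2.27682 = 1.000.

1.000 Ca apfu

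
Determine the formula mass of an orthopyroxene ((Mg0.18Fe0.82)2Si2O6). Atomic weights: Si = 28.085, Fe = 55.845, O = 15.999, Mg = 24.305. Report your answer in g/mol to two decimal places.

252.50 g/mol

Mg: 0.36 × 24.305 = 8.7498
Fe: 1.64 × 55.845 = 91.5858
Si: 2 × 28.085 = 56.1700
O: 6 × 15.999 = 95.9940
Summing the contributions gives the formula mass.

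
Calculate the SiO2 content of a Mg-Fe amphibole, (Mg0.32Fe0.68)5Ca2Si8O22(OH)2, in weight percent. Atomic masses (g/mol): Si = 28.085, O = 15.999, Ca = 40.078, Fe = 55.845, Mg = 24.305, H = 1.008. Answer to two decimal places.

52.27 wt%

Formula mass = 919.589 g/mol.
8 Si → 8.0000 mol SiO2 per formula unit; M(SiO2) = 60.083, so SiO2 mass = 480.664 g.
480.664/919.589 × 100 = 52.27 wt%.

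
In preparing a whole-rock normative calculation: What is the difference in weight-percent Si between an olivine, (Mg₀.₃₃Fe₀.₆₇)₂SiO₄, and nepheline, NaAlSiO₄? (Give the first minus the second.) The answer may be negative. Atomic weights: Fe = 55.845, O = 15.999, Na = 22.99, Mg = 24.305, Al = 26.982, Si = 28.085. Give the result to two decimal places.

-4.42 percentage points

M((Mg₀.₃₃Fe₀.₆₇)₂SiO₄) = 182.955 g/mol, so wt% Si = 28.085/182.955 × 100 = 15.35%.
M(NaAlSiO₄) = 142.053 g/mol, so wt% Si = 28.085/142.053 × 100 = 19.77%.
15.35 − 19.77 = -4.42 pp.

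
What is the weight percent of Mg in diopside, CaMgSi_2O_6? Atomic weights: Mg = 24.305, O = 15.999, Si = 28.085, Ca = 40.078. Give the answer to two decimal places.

Molar mass of CaMgSi_2O_6: 1×40.078 + 1×24.305 + 2×28.085 + 6×15.999 = 216.547 g/mol.
Mass of Mg per formula unit: 1 × 24.305 = 24.305 g.
Weight fraction Mg = 24.305 / 216.547 = 0.1122.

11.22 weight percent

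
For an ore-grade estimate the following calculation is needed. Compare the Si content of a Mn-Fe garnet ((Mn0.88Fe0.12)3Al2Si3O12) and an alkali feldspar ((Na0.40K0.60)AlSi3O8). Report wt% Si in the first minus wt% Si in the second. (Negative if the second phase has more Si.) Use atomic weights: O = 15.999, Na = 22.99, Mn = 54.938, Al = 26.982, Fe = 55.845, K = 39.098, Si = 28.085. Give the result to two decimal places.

Si in (Mn0.88Fe0.12)3Al2Si3O12: molar mass 495.348 g/mol; 3×28.085 = 84.255 g → 17.01 wt%.
Si in (Na0.40K0.60)AlSi3O8: molar mass 271.884 g/mol; 3×28.085 = 84.255 g → 30.99 wt%.
Difference = 17.01 − 30.99 = -13.98 percentage points.

-13.98 percentage points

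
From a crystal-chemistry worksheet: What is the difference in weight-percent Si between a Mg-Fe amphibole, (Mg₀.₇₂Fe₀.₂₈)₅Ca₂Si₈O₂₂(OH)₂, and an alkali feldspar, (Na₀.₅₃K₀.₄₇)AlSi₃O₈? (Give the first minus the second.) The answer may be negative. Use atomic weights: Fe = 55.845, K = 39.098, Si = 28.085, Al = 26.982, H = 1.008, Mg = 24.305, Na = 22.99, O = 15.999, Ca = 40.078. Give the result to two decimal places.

-5.00 percentage points

M((Mg₀.₇₂Fe₀.₂₈)₅Ca₂Si₈O₂₂(OH)₂) = 856.509 g/mol, so wt% Si = 224.680/856.509 × 100 = 26.23%.
M((Na₀.₅₃K₀.₄₇)AlSi₃O₈) = 269.790 g/mol, so wt% Si = 84.255/269.790 × 100 = 31.23%.
26.23 − 31.23 = -5.00 pp.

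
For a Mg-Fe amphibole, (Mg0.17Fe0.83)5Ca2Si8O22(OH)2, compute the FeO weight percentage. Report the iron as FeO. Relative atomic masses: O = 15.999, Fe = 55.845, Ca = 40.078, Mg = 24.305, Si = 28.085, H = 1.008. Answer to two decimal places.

Molar mass of (Mg0.17Fe0.83)5Ca2Si8O22(OH)2 = 0.85*24.305 + 4.15*55.845 + 2*40.078 + 8*28.085 + 24*15.999 + 2*1.008 = 943.244 g/mol.
Each formula unit contains 4.15 Fe, equivalent to 4.15/1 = 4.1500 mol FeO.
M(FeO) = 1×55.845 + 1×15.999 = 71.844 g/mol.
Mass of FeO per formula unit = 4.1500 × 71.844 = 298.153 g.
FeO wt% = 298.153 / 943.244 × 100 = 31.61%.

31.61 wt%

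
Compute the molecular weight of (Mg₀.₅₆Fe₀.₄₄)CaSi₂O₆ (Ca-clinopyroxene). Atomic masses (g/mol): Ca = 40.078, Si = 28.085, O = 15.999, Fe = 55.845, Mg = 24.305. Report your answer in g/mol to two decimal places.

Mg: 0.56 × 24.305 = 13.6108
Fe: 0.44 × 55.845 = 24.5718
Ca: 1 × 40.078 = 40.0780
Si: 2 × 28.085 = 56.1700
O: 6 × 15.999 = 95.9940
Summing the contributions gives the formula mass.

230.42 g/mol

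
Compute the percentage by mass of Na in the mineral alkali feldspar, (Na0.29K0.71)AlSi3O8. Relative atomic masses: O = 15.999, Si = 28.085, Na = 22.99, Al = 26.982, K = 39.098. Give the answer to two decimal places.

M((Na0.29K0.71)AlSi3O8) = 273.656 g/mol.
Na contributes 0.29 × 22.99 = 6.667 g per mole.
6.667/273.656 = 0.0244 → 2.44%.

2.44 weight percent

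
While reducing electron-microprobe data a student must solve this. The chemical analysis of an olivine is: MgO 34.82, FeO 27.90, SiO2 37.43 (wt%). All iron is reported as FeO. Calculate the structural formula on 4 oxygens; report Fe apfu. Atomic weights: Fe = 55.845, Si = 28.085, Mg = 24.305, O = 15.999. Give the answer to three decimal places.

MgO (M=40.304): mol = 0.86393; Mg = 0.86393, O = 0.86393.
FeO (M=71.844): mol = 0.38834; Fe = 0.38834, O = 0.38834.
SiO2 (M=60.083): mol = 0.62297; Si = 0.62297, O = 1.24594.
ΣO = 2.49821; factor = 4/ΣO = 1.60115.
Fe apfu = 0.38834 × 1.60115 = 0.622.

0.622 Fe apfu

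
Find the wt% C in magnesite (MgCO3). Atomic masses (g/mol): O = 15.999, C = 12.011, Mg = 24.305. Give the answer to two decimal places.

Molar mass of MgCO3: 1×24.305 + 1×12.011 + 3×15.999 = 84.313 g/mol.
Mass of C per formula unit: 1 × 12.011 = 12.011 g.
Weight fraction C = 12.011 / 84.313 = 0.1425.

14.25 weight percent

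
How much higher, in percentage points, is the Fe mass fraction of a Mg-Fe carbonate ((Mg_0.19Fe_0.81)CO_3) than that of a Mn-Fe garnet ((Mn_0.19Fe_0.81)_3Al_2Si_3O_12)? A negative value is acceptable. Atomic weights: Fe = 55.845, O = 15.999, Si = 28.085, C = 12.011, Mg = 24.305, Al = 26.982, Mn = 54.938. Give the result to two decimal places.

M((Mg_0.19Fe_0.81)CO_3) = 109.860 g/mol, so wt% Fe = 45.234/109.860 × 100 = 41.17%.
M((Mn_0.19Fe_0.81)_3Al_2Si_3O_12) = 497.225 g/mol, so wt% Fe = 135.703/497.225 × 100 = 27.29%.
41.17 − 27.29 = 13.88 pp.

13.88 percentage points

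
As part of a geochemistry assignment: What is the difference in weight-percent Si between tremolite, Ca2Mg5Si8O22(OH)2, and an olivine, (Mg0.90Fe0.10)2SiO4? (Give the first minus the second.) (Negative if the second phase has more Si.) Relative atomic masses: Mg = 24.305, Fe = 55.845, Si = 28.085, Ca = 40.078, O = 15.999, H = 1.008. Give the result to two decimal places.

First mineral: 224.680 g Si in 812.353 g formula = 27.66 wt% Si.
Second mineral: 28.085 g Si in 146.999 g formula = 19.11 wt% Si.
27.66% − 19.11% gives a difference of 8.55 percentage points.

8.55 percentage points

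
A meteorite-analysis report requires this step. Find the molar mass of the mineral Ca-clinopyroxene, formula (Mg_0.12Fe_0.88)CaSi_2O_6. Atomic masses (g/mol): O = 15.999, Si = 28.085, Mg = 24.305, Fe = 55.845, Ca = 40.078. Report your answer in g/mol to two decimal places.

The formula mass is the sum 0.12*24.305 + 0.88*55.845 + 1*40.078 + 2*28.085 + 6*15.999.

244.30 g/mol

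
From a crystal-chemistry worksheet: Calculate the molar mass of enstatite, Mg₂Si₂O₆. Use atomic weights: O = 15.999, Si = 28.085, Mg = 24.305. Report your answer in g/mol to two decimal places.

M = 2(24.305) + 2(28.085) + 6(15.999)

200.77 g/mol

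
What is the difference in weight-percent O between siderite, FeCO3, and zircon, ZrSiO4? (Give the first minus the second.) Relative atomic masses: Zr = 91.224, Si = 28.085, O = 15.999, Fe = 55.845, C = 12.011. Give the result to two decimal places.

6.52 percentage points

O in FeCO3: molar mass 115.853 g/mol; 3×15.999 = 47.997 g → 41.43 wt%.
O in ZrSiO4: molar mass 183.305 g/mol; 4×15.999 = 63.996 g → 34.91 wt%.
Difference = 41.43 − 34.91 = 6.52 percentage points.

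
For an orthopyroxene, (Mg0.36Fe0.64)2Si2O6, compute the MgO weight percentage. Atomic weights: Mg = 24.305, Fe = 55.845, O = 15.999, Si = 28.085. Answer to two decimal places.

Formula mass = 241.145 g/mol.
0.72 Mg → 0.7200 mol MgO per formula unit; M(MgO) = 40.304, so MgO mass = 29.019 g.
29.019/241.145 × 100 = 12.03 wt%.

12.03 wt%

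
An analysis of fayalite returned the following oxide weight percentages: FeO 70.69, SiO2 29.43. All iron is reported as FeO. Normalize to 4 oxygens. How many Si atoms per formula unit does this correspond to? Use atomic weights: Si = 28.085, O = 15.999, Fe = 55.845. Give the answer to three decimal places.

FeO (M=71.844): mol = 0.98394; Fe = 0.98394, O = 0.98394.
SiO2 (M=60.083): mol = 0.48982; Si = 0.48982, O = 0.97964.
ΣO = 1.96358; factor = 4/ΣO = 2.03710.
Si apfu = 0.48982 × 2.03710 = 0.998.

0.998 Si apfu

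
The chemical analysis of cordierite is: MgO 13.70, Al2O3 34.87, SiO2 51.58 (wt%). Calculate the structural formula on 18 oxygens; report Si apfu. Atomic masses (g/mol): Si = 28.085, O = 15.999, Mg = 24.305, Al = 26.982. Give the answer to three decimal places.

5.012 Si apfu

13.70 wt% MgO ÷ 40.304 g/mol = 0.33992 mol, giving 0.33992 Mg and 0.33992 O.
34.87 wt% Al2O3 ÷ 101.961 g/mol = 0.34199 mol, giving 0.68398 Al and 1.02597 O.
51.58 wt% SiO2 ÷ 60.083 g/mol = 0.85848 mol, giving 0.85848 Si and 1.71696 O.
Oxygen sums to 3.08285; scaling by 18/3.08285 = 5.83875 puts the formula on 18 O.
Si: 0.85848 × 5.83875 = 5.012 atoms per formula unit.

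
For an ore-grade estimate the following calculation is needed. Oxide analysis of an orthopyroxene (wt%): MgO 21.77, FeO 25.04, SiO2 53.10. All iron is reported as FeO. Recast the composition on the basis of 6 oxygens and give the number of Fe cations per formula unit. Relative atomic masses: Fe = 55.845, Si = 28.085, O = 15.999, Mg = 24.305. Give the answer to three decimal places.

21.77 wt% MgO ÷ 40.304 g/mol = 0.54014 mol, giving 0.54014 Mg and 0.54014 O.
25.04 wt% FeO ÷ 71.844 g/mol = 0.34853 mol, giving 0.34853 Fe and 0.34853 O.
53.10 wt% SiO2 ÷ 60.083 g/mol = 0.88378 mol, giving 0.88378 Si and 1.76756 O.
Oxygen sums to 2.65623; scaling by 6/2.65623 = 2.25884 puts the formula on 6 O.
Fe: 0.34853 × 2.25884 = 0.787 atoms per formula unit.

0.787 Fe apfu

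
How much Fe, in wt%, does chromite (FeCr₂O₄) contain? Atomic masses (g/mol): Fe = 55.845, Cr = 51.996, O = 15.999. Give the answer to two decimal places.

Molar mass of FeCr₂O₄: 1×55.845 + 2×51.996 + 4×15.999 = 223.833 g/mol.
Mass of Fe per formula unit: 1 × 55.845 = 55.845 g.
Weight fraction Fe = 55.845 / 223.833 = 0.2495.

24.95 wt%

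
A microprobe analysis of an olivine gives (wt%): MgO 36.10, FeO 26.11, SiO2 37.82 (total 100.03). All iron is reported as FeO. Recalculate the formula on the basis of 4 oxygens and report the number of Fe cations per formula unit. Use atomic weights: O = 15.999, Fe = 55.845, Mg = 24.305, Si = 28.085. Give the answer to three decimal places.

MgO (M=40.304): mol = 0.89569; Mg = 0.89569, O = 0.89569.
FeO (M=71.844): mol = 0.36343; Fe = 0.36343, O = 0.36343.
SiO2 (M=60.083): mol = 0.62946; Si = 0.62946, O = 1.25892.
ΣO = 2.51804; factor = 4/ΣO = 1.58854.
Fe apfu = 0.36343 × 1.58854 = 0.577.

0.577 Fe apfu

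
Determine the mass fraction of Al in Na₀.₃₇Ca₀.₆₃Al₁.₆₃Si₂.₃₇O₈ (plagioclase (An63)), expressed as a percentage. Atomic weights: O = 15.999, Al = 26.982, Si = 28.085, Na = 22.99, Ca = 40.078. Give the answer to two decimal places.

16.15 mass %

M(Na₀.₃₇Ca₀.₆₃Al₁.₆₃Si₂.₃₇O₈) = 272.290 g/mol.
Al contributes 1.63 × 26.982 = 43.981 g per mole.
43.981/272.290 = 0.1615 → 16.15%.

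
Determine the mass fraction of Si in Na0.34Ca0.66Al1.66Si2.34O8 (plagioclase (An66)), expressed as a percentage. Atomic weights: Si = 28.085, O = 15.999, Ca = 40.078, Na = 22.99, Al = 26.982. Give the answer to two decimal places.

Formula mass = 0.34×22.99 + 0.66×40.078 + 1.66×26.982 + 2.34×28.085 + 8×15.999 = 272.769 g/mol, of which 65.719 g is Si.
So Si makes up 65.719/272.769 = 0.2409 of the mass, i.e. 24.09%.

24.09 mass %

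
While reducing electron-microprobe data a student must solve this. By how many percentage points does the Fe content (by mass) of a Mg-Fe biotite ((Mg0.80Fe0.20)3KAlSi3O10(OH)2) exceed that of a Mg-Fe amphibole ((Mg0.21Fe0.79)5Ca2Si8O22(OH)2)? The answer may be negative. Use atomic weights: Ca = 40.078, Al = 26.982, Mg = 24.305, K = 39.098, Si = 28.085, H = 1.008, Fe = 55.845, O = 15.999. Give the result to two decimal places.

First mineral: 33.507 g Fe in 436.178 g formula = 7.68 wt% Fe.
Second mineral: 220.588 g Fe in 936.936 g formula = 23.54 wt% Fe.
7.68% − 23.54% gives a difference of -15.86 percentage points.

-15.86 percentage points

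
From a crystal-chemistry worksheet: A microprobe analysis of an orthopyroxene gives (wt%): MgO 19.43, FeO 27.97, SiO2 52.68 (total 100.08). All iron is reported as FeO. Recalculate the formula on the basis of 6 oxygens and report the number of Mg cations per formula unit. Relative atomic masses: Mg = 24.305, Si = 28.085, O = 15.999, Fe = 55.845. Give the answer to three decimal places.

1.102 Mg apfu

MgO: 19.43/40.304 = 0.48209 mol → 0.48209 mol Mg, 0.48209 mol O.
FeO: 27.97/71.844 = 0.38932 mol → 0.38932 mol Fe, 0.38932 mol O.
SiO2: 52.68/60.083 = 0.87679 mol → 0.87679 mol Si, 1.75358 mol O.
Total oxygen = 2.62499 mol. Normalization factor = 6/2.62499 = 2.28572.
Mg per 6 O = 0.48209 × 2.28572 = 1.102.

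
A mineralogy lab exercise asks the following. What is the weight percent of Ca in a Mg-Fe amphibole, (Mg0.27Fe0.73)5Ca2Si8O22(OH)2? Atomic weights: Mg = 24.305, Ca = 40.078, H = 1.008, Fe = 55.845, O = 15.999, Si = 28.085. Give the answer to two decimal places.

8.64 wt%

Formula mass = 1.35×24.305 + 3.65×55.845 + 2×40.078 + 8×28.085 + 24×15.999 + 2×1.008 = 927.474 g/mol, of which 80.156 g is Ca.
So Ca makes up 80.156/927.474 = 0.0864 of the mass, i.e. 8.64%.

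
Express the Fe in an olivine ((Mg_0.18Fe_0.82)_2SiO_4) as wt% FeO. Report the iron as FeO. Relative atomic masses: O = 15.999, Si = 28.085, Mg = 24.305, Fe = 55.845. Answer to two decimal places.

61.23 wt%

Formula mass = 192.417 g/mol.
1.64 Fe → 1.6400 mol FeO per formula unit; M(FeO) = 71.844, so FeO mass = 117.824 g.
117.824/192.417 × 100 = 61.23 wt%.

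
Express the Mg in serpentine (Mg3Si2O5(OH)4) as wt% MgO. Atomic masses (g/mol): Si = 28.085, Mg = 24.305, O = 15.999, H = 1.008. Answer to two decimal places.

Formula mass = 277.108 g/mol.
3 Mg → 3.0000 mol MgO per formula unit; M(MgO) = 40.304, so MgO mass = 120.912 g.
120.912/277.108 × 100 = 43.63 wt%.

43.63 wt%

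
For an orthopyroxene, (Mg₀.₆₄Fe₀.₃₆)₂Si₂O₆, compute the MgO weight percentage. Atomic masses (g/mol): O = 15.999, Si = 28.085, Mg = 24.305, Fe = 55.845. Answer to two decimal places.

23.08 wt%

Molar mass of (Mg₀.₆₄Fe₀.₃₆)₂Si₂O₆ = 1.28·24.305 + 0.72·55.845 + 2·28.085 + 6·15.999 = 223.483 g/mol.
Each formula unit contains 1.28 Mg, equivalent to 1.28/1 = 1.2800 mol MgO.
M(MgO) = 1×24.305 + 1×15.999 = 40.304 g/mol.
Mass of MgO per formula unit = 1.2800 × 40.304 = 51.589 g.
MgO wt% = 51.589 / 223.483 × 100 = 23.08%.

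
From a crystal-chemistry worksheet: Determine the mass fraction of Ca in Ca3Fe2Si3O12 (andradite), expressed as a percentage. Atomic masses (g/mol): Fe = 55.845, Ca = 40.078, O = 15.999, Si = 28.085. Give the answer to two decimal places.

M(Ca3Fe2Si3O12) = 508.167 g/mol.
Ca contributes 3 × 40.078 = 120.234 g per mole.
120.234/508.167 = 0.2366 → 23.66%.

23.66 mass %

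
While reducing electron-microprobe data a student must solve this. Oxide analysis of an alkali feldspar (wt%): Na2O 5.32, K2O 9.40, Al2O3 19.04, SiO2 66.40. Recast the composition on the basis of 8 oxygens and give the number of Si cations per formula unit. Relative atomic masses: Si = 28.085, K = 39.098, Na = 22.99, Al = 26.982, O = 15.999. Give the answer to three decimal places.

2.991 Si apfu

5.32 wt% Na2O ÷ 61.979 g/mol = 0.08584 mol, giving 0.17168 Na and 0.08584 O.
9.40 wt% K2O ÷ 94.195 g/mol = 0.09979 mol, giving 0.19958 K and 0.09979 O.
19.04 wt% Al2O3 ÷ 101.961 g/mol = 0.18674 mol, giving 0.37348 Al and 0.56022 O.
66.40 wt% SiO2 ÷ 60.083 g/mol = 1.10514 mol, giving 1.10514 Si and 2.21028 O.
Oxygen sums to 2.95613; scaling by 8/2.95613 = 2.70624 puts the formula on 8 O.
Si: 1.10514 × 2.70624 = 2.991 atoms per formula unit.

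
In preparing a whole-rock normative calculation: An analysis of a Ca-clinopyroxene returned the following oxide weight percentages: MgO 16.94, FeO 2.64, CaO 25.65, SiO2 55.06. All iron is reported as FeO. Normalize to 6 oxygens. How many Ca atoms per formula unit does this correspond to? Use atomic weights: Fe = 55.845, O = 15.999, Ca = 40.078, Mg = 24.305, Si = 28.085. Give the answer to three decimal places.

0.999 Ca apfu

16.94 wt% MgO ÷ 40.304 g/mol = 0.42031 mol, giving 0.42031 Mg and 0.42031 O.
2.64 wt% FeO ÷ 71.844 g/mol = 0.03675 mol, giving 0.03675 Fe and 0.03675 O.
25.65 wt% CaO ÷ 56.077 g/mol = 0.45741 mol, giving 0.45741 Ca and 0.45741 O.
55.06 wt% SiO2 ÷ 60.083 g/mol = 0.91640 mol, giving 0.91640 Si and 1.83280 O.
Oxygen sums to 2.74727; scaling by 6/2.74727 = 2.18399 puts the formula on 6 O.
Ca: 0.45741 × 2.18399 = 0.999 atoms per formula unit.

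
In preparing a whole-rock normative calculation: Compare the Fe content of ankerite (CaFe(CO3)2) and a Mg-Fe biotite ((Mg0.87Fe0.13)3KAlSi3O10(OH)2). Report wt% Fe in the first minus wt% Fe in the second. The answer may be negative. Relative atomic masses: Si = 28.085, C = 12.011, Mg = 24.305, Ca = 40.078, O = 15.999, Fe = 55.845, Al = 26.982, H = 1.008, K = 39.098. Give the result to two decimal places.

20.79 percentage points

First mineral: 55.845 g Fe in 215.939 g formula = 25.86 wt% Fe.
Second mineral: 21.780 g Fe in 429.555 g formula = 5.07 wt% Fe.
25.86% − 5.07% gives a difference of 20.79 percentage points.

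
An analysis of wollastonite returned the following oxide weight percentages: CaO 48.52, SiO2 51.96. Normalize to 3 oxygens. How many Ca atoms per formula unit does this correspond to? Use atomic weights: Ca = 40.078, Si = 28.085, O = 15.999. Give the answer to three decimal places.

1.000 Ca apfu

CaO: 48.52/56.077 = 0.86524 mol → 0.86524 mol Ca, 0.86524 mol O.
SiO2: 51.96/60.083 = 0.86480 mol → 0.86480 mol Si, 1.72960 mol O.
Total oxygen = 2.59484 mol. Normalization factor = 3/2.59484 = 1.15614.
Ca per 3 O = 0.86524 × 1.15614 = 1.000.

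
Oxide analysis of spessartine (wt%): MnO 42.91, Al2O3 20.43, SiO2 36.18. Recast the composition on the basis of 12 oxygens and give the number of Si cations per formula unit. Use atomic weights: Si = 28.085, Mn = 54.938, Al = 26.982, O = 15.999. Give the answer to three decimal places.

2.998 Si apfu

MnO: 42.91/70.937 = 0.60490 mol → 0.60490 mol Mn, 0.60490 mol O.
Al2O3: 20.43/101.961 = 0.20037 mol → 0.40074 mol Al, 0.60111 mol O.
SiO2: 36.18/60.083 = 0.60217 mol → 0.60217 mol Si, 1.20434 mol O.
Total oxygen = 2.41035 mol. Normalization factor = 12/2.41035 = 4.97853.
Si per 12 O = 0.60217 × 4.97853 = 2.998.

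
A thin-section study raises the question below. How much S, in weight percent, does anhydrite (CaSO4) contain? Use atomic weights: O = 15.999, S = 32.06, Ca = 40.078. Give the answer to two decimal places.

M(CaSO4) = 136.134 g/mol.
S contributes 1 × 32.06 = 32.060 g per mole.
32.060/136.134 = 0.2355 → 23.55%.

23.55 weight percent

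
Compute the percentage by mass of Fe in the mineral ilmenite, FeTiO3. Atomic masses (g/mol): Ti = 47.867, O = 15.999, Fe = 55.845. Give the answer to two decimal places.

36.81 weight percent

M(FeTiO3) = 151.709 g/mol.
Fe contributes 1 × 55.845 = 55.845 g per mole.
55.845/151.709 = 0.3681 → 36.81%.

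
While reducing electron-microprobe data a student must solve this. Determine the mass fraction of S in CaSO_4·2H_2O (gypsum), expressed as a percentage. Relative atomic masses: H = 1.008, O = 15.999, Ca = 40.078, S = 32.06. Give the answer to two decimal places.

M(CaSO_4·2H_2O) = 172.164 g/mol.
S contributes 1 × 32.06 = 32.060 g per mole.
32.060/172.164 = 0.1862 → 18.62%.

18.62 wt%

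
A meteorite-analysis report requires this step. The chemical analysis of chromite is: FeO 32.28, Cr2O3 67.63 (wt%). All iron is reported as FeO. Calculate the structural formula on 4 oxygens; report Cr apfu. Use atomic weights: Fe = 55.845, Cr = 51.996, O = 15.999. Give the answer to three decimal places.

1.995 Cr apfu

FeO: 32.28/71.844 = 0.44931 mol → 0.44931 mol Fe, 0.44931 mol O.
Cr2O3: 67.63/151.989 = 0.44497 mol → 0.88994 mol Cr, 1.33491 mol O.
Total oxygen = 1.78422 mol. Normalization factor = 4/1.78422 = 2.24188.
Cr per 4 O = 0.88994 × 2.24188 = 1.995.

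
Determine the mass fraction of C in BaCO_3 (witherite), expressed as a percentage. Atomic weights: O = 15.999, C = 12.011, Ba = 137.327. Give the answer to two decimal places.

6.09 mass %

Molar mass of BaCO_3: 1*137.327 + 1*12.011 + 3*15.999 = 197.335 g/mol.
Mass of C per formula unit: 1 × 12.011 = 12.011 g.
Weight fraction C = 12.011 / 197.335 = 0.0609.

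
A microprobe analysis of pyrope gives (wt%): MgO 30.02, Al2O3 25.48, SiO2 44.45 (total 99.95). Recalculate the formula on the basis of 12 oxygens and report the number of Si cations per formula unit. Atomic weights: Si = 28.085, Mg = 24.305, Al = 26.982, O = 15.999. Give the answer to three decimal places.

MgO: 30.02/40.304 = 0.74484 mol → 0.74484 mol Mg, 0.74484 mol O.
Al2O3: 25.48/101.961 = 0.24990 mol → 0.49980 mol Al, 0.74970 mol O.
SiO2: 44.45/60.083 = 0.73981 mol → 0.73981 mol Si, 1.47962 mol O.
Total oxygen = 2.97416 mol. Normalization factor = 12/2.97416 = 4.03475.
Si per 12 O = 0.73981 × 4.03475 = 2.985.

2.985 Si apfu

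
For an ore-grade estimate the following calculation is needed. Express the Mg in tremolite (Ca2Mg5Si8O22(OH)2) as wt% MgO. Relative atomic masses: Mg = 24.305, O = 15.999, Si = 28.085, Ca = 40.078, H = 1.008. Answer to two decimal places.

M(Ca2Mg5Si8O22(OH)2) = 812.353 g/mol; M(MgO) = 40.304 g/mol.
Moles MgO per formula unit = 5 Mg ÷ 1 = 5.0000.
MgO fraction = (5.0000 × 40.304) / 812.353 = 201.520/812.353 = 0.2481.

24.81 wt%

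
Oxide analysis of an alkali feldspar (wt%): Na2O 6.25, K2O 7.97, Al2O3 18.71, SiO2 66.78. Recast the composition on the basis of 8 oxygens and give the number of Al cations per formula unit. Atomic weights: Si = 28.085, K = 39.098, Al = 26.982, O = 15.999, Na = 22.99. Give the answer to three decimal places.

0.992 Al apfu

Na2O (M=61.979): mol = 0.10084; Na = 0.20168, O = 0.10084.
K2O (M=94.195): mol = 0.08461; K = 0.16922, O = 0.08461.
Al2O3 (M=101.961): mol = 0.18350; Al = 0.36700, O = 0.55050.
SiO2 (M=60.083): mol = 1.11146; Si = 1.11146, O = 2.22292.
ΣO = 2.95887; factor = 8/ΣO = 2.70373.
Al apfu = 0.36700 × 2.70373 = 0.992.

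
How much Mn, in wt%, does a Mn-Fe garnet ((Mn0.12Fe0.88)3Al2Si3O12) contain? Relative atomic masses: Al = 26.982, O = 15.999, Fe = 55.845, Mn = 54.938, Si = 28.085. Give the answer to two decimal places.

3.98 wt%

M((Mn0.12Fe0.88)3Al2Si3O12) = 497.415 g/mol.
Mn contributes 0.36 × 54.938 = 19.778 g per mole.
19.778/497.415 = 0.0398 → 3.98%.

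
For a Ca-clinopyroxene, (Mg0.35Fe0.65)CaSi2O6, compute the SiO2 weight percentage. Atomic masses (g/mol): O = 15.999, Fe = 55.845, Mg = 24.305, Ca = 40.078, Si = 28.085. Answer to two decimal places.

Molar mass of (Mg0.35Fe0.65)CaSi2O6 = 0.35·24.305 + 0.65·55.845 + 1·40.078 + 2·28.085 + 6·15.999 = 237.048 g/mol.
Each formula unit contains 2 Si, equivalent to 2/1 = 2.0000 mol SiO2.
M(SiO2) = 1×28.085 + 2×15.999 = 60.083 g/mol.
Mass of SiO2 per formula unit = 2.0000 × 60.083 = 120.166 g.
SiO2 wt% = 120.166 / 237.048 × 100 = 50.69%.

50.69 wt%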